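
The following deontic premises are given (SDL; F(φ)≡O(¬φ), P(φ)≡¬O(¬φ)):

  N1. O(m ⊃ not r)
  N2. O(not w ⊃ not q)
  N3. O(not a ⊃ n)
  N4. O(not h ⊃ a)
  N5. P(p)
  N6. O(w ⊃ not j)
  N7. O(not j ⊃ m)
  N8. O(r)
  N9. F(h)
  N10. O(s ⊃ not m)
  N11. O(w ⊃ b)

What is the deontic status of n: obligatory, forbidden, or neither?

Premise 3 is O(not a ⊃ n), but O(not a) is not derivable from the premises, so it does not yield O(n).
No premise or chain of K-axiom applications forces O(n), and none forces O(not n). So n is neither obligatory nor forbidden under these norms.

Neither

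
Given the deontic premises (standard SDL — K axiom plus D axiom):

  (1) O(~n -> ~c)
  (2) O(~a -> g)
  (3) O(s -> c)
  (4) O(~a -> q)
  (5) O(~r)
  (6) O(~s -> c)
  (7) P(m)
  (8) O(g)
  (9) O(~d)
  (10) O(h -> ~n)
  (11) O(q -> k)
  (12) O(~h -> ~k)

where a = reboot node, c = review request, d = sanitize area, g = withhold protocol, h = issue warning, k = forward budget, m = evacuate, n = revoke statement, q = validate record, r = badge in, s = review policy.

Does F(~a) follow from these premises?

Yes

Premises 6 and 3 are O(~s -> c) and O(s -> c); every ideal world satisfies ~s or s, so in either case c holds — hence O(c).
The contrapositive of premise 1 (O(~n -> ~c)) is O(c -> n), and O(c) is already established, so O(n).
The contrapositive of premise 10 (O(h -> ~n)) is O(n -> ~h), and O(n) is already established, so O(~h).
Premise 12 is O(~h -> ~k); since O(~h), deontic closure gives O(~k).
Premise 11, O(q -> k), contraposes to O(~k -> ~q); with O(~k) we get O(~q).
Premise 4 is O(~a -> q); contrapositively O(~q -> a). Since O(~q) holds, K gives O(a).
Premises 2, 5, 7, 8, 9 do not contribute to this derivation.
So O(a) holds, i.e. F(~a). The claim follows.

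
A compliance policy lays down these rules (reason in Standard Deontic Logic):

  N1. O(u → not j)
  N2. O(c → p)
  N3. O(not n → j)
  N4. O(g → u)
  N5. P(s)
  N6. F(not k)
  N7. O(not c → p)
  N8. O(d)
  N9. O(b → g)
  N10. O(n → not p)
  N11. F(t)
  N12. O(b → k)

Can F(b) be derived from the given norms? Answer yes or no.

Premises 7 and 2 are O(not c → p) and O(c → p); every ideal world satisfies not c or c, so in either case p holds — hence O(p).
The contrapositive of premise 10 (O(n → not p)) is O(p → not n), and O(p) is already established, so O(not n).
Premise 3 is O(not n → j); since O(not n), deontic closure gives O(j).
Premise 1, O(u → not j), contraposes to O(j → not u); with O(j) we get O(not u).
Premise 4 is O(g → u); contrapositively O(not u → not g). Since O(not u) holds, K gives O(not g).
Premise 9 is O(b → g); contrapositively O(not g → not b). Since O(not g) holds, K gives O(not b).
Premises 5, 6, 8, 11, 12 do not contribute to this derivation.
So O(not b) holds, i.e. F(b). The claim follows.

Yes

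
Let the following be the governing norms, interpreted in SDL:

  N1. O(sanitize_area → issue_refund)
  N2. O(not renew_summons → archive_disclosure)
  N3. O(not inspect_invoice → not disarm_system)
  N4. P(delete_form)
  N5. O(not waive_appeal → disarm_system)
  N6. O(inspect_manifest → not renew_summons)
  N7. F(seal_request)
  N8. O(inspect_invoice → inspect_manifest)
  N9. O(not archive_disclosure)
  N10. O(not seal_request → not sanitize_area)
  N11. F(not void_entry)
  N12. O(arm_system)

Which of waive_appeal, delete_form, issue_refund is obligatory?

waive_appeal

From premise 9 we have O(not archive_disclosure).
Premise 2 is O(not renew_summons → archive_disclosure); contrapositively O(not archive_disclosure → renew_summons). Since O(not archive_disclosure) holds, K gives O(renew_summons).
Premise 6 is O(inspect_manifest → not renew_summons); contrapositively O(renew_summons → not inspect_manifest). Since O(renew_summons) holds, K gives O(not inspect_manifest).
The contrapositive of premise 8 (O(inspect_invoice → inspect_manifest)) is O(not inspect_manifest → not inspect_invoice), and O(not inspect_manifest) is already established, so O(not inspect_invoice).
Applying K to premise 3 (O(not inspect_invoice → not disarm_system)) and O(not inspect_invoice) yields O(not disarm_system).
The contrapositive of premise 5 (O(not waive_appeal → disarm_system)) is O(not disarm_system → waive_appeal), and O(not disarm_system) is already established, so O(waive_appeal).
So O(waive_appeal) holds — waive_appeal is obligatory. None of the other listed options is made obligatory by any chain of premises.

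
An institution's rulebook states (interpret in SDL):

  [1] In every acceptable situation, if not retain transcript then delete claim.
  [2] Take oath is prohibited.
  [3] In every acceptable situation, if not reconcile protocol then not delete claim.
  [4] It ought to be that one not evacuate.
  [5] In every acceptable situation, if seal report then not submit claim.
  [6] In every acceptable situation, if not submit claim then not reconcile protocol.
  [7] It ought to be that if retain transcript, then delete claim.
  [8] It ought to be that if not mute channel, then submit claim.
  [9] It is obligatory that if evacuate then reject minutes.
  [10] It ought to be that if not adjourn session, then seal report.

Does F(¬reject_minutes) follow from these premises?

No

Premise 9 is O(evacuate → reject_minutes), but O(evacuate) is not derivable from the premises, so it does not yield O(reject_minutes).
No other premise forces O(reject_minutes). An ideal world satisfying every premise can still have ¬reject_minutes true, so F(¬reject_minutes) is not derivable.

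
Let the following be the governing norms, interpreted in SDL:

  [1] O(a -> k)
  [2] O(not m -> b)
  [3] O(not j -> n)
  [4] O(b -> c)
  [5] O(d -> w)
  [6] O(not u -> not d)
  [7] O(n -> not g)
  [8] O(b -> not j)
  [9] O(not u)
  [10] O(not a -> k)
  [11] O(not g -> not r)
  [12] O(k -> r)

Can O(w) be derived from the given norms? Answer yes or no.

No

Premise 5 is O(d -> w), but O(d) is not derivable from the premises, so it does not yield O(w).
No other premise forces O(w). An ideal world satisfying every premise can still have w false, so O(w) is not derivable.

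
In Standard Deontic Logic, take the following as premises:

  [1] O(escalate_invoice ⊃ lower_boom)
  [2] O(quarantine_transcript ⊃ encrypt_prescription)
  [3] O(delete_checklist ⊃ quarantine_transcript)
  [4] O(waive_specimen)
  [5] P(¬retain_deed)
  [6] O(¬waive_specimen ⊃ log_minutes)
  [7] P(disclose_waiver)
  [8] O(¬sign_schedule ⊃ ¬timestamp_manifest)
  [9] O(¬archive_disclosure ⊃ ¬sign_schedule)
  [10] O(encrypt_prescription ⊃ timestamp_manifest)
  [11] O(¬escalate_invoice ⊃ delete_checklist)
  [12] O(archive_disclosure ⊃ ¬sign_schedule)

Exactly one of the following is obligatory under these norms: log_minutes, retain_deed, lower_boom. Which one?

lower_boom

Premises 12 and 9 cover both cases: O(archive_disclosure ⊃ ¬sign_schedule) and O(¬archive_disclosure ⊃ ¬sign_schedule). Since archive_disclosure ∨ ¬archive_disclosure is a tautology, O(¬sign_schedule) follows.
From O(¬sign_schedule) and premise 8, O(¬sign_schedule ⊃ ¬timestamp_manifest), we obtain O(¬timestamp_manifest).
Premise 10 is O(encrypt_prescription ⊃ timestamp_manifest); contrapositively O(¬timestamp_manifest ⊃ ¬encrypt_prescription). Since O(¬timestamp_manifest) holds, K gives O(¬encrypt_prescription).
Premise 2 is O(quarantine_transcript ⊃ encrypt_prescription); contrapositively O(¬encrypt_prescription ⊃ ¬quarantine_transcript). Since O(¬encrypt_prescription) holds, K gives O(¬quarantine_transcript).
Premise 3 is O(delete_checklist ⊃ quarantine_transcript); contrapositively O(¬quarantine_transcript ⊃ ¬delete_checklist). Since O(¬quarantine_transcript) holds, K gives O(¬delete_checklist).
Premise 11 is O(¬escalate_invoice ⊃ delete_checklist); contrapositively O(¬delete_checklist ⊃ escalate_invoice). Since O(¬delete_checklist) holds, K gives O(escalate_invoice).
From O(escalate_invoice) and premise 1, O(escalate_invoice ⊃ lower_boom), we obtain O(lower_boom).
So O(lower_boom) holds — lower_boom is obligatory. None of the other listed options is made obligatory by any chain of premises.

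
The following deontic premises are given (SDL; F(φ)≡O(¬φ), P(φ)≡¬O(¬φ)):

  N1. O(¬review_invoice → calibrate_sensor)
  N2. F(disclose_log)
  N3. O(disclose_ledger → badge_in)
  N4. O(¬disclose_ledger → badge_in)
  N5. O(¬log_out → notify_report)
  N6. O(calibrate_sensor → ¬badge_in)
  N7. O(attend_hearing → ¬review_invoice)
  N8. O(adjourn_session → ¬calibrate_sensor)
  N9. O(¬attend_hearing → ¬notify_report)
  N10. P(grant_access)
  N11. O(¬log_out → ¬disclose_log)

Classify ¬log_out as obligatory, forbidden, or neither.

Premises 3 and 4 cover both cases: O(disclose_ledger → badge_in) and O(¬disclose_ledger → badge_in). Since disclose_ledger ∨ ¬disclose_ledger is a tautology, O(badge_in) follows.
The contrapositive of premise 6 (O(calibrate_sensor → ¬badge_in)) is O(badge_in → ¬calibrate_sensor), and O(badge_in) is already established, so O(¬calibrate_sensor).
The contrapositive of premise 1 (O(¬review_invoice → calibrate_sensor)) is O(¬calibrate_sensor → review_invoice), and O(¬calibrate_sensor) is already established, so O(review_invoice).
The contrapositive of premise 7 (O(attend_hearing → ¬review_invoice)) is O(review_invoice → ¬attend_hearing), and O(review_invoice) is already established, so O(¬attend_hearing).
Premise 9 is O(¬attend_hearing → ¬notify_report); since O(¬attend_hearing), deontic closure gives O(¬notify_report).
Premise 5, O(¬log_out → notify_report), contraposes to O(¬notify_report → log_out); with O(¬notify_report) we get O(log_out).
Premises 2, 8, 10, 11 do not contribute to this derivation.
Thus O(log_out), which is F(¬log_out): ¬log_out is forbidden.

Forbidden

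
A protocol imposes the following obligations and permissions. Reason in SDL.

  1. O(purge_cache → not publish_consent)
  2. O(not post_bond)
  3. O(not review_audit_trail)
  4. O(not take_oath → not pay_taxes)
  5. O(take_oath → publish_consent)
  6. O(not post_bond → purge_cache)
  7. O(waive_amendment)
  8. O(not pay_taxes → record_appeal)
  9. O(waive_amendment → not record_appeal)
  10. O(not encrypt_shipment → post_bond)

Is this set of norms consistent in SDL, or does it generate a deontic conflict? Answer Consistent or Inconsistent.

Inconsistent

Premise 7 states O(waive_amendment) outright.
From O(waive_amendment) and premise 9, O(waive_amendment → not record_appeal), we obtain O(not record_appeal).
Premise 8 is O(not pay_taxes → record_appeal); contrapositively O(not record_appeal → pay_taxes). Since O(not record_appeal) holds, K gives O(pay_taxes).
Premise 4, O(not take_oath → not pay_taxes), contraposes to O(pay_taxes → take_oath); with O(pay_taxes) we get O(take_oath).
From O(take_oath) and premise 5, O(take_oath → publish_consent), we obtain O(publish_consent).
Premise 1, O(purge_cache → not publish_consent), contraposes to O(publish_consent → not purge_cache); with O(publish_consent) we get O(not purge_cache).
Premise 6, O(not post_bond → purge_cache), contraposes to O(not purge_cache → post_bond); with O(not purge_cache) we get O(post_bond).
But premise 2 directly asserts O(not post_bond).
We now have both O(post_bond) and O(not post_bond) — post_bond is simultaneously obligatory and forbidden, violating the D-axiom.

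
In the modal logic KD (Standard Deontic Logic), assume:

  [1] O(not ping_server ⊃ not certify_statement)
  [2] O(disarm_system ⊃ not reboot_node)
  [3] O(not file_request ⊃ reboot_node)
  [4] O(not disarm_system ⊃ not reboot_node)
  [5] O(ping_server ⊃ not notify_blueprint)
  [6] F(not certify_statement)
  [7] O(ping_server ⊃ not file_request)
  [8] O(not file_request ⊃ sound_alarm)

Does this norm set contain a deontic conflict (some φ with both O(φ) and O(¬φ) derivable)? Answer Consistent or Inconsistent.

Inconsistent

By case analysis on not disarm_system: premise 4 gives O(not disarm_system ⊃ not reboot_node) and premise 2 gives O(disarm_system ⊃ not reboot_node), so O(not reboot_node) either way.
Premise 3, O(not file_request ⊃ reboot_node), contraposes to O(not reboot_node ⊃ file_request); with O(not reboot_node) we get O(file_request).
Premise 7 is O(ping_server ⊃ not file_request); contrapositively O(file_request ⊃ not ping_server). Since O(file_request) holds, K gives O(not ping_server).
From O(not ping_server) and premise 1, O(not ping_server ⊃ not certify_statement), we obtain O(not certify_statement).
But premise 6, F(not certify_statement), means O(certify_statement).
We now have both O(not certify_statement) and O(certify_statement) — certify_statement is simultaneously obligatory and forbidden, violating the D-axiom.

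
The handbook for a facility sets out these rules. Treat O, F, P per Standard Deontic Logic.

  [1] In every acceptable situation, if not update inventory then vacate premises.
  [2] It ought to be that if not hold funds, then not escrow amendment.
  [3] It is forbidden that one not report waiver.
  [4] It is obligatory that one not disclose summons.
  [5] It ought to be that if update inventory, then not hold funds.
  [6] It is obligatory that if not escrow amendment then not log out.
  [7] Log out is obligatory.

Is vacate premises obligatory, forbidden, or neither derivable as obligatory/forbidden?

Premise 7 gives O(log_out).
The contrapositive of premise 6 (O(¬escrow_amendment → ¬log_out)) is O(log_out → escrow_amendment), and O(log_out) is already established, so O(escrow_amendment).
Premise 2 is O(¬hold_funds → ¬escrow_amendment); contrapositively O(escrow_amendment → hold_funds). Since O(escrow_amendment) holds, K gives O(hold_funds).
Premise 5, O(update_inventory → ¬hold_funds), contraposes to O(hold_funds → ¬update_inventory); with O(hold_funds) we get O(¬update_inventory).
Applying K to premise 1 (O(¬update_inventory → vacate_premises)) and O(¬update_inventory) yields O(vacate_premises).
Premises 3, 4 do not contribute to this derivation.
Hence vacate_premises is obligatory.

Obligatory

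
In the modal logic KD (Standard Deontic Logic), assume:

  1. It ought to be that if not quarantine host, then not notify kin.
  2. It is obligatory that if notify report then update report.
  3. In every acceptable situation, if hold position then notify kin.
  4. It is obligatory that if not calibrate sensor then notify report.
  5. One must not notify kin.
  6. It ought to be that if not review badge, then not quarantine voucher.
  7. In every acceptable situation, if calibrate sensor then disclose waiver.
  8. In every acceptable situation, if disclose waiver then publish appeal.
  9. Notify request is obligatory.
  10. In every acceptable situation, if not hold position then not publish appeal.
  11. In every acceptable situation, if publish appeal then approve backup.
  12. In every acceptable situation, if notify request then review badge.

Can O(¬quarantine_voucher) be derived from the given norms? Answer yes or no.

Premise 6 is O(¬review_badge → ¬quarantine_voucher), but O(¬review_badge) is not derivable from the premises, so it does not yield O(¬quarantine_voucher).
No other premise forces O(¬quarantine_voucher). An ideal world satisfying every premise can still have ¬quarantine_voucher false, so O(¬quarantine_voucher) is not derivable.

No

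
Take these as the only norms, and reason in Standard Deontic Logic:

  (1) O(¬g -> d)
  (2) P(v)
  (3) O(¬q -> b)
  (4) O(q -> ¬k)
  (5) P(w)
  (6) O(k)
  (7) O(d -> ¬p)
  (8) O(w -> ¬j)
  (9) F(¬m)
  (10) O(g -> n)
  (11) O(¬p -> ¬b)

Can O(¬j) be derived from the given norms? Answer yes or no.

Premise 8 is O(w -> ¬j), but O(w) is not derivable from the premises (the permission P(w) asserts only ¬O(¬w), not O(w)), so it does not yield O(¬j).
No other premise forces O(¬j). An ideal world satisfying every premise can still have ¬j false, so O(¬j) is not derivable.

No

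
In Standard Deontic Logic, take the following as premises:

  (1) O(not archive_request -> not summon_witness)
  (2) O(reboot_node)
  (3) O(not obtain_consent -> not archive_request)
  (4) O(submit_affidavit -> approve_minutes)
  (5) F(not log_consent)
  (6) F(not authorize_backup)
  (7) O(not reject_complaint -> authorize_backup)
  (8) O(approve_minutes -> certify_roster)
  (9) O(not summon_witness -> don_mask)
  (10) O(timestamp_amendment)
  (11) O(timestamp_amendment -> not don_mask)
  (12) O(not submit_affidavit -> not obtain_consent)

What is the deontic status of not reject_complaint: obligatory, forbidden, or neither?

Neither

Premise 7 is O(not reject_complaint -> authorize_backup); even if O(authorize_backup) held, inferring O(not reject_complaint) would be affirming the consequent — invalid.
No premise or chain of K-axiom applications forces O(not reject_complaint), and none forces O(reject_complaint). So not reject_complaint is neither obligatory nor forbidden under these norms.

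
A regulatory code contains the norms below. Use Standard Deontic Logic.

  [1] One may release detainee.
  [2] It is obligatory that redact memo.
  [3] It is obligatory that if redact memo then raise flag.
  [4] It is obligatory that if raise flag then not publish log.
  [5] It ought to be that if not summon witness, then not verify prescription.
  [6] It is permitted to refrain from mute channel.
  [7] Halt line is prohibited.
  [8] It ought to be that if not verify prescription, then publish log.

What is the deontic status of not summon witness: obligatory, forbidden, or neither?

Forbidden

From premise 2 we have O(redact_memo).
Premise 3 is O(redact_memo → raise_flag); since O(redact_memo), deontic closure gives O(raise_flag).
Applying K to premise 4 (O(raise_flag → ¬publish_log)) and O(raise_flag) yields O(¬publish_log).
Premise 8, O(¬verify_prescription → publish_log), contraposes to O(¬publish_log → verify_prescription); with O(¬publish_log) we get O(verify_prescription).
Premise 5, O(¬summon_witness → ¬verify_prescription), contraposes to O(verify_prescription → summon_witness); with O(verify_prescription) we get O(summon_witness).
Premises 1, 6, 7 do not contribute to this derivation.
Thus O(summon_witness), which is F(¬summon_witness): ¬summon_witness is forbidden.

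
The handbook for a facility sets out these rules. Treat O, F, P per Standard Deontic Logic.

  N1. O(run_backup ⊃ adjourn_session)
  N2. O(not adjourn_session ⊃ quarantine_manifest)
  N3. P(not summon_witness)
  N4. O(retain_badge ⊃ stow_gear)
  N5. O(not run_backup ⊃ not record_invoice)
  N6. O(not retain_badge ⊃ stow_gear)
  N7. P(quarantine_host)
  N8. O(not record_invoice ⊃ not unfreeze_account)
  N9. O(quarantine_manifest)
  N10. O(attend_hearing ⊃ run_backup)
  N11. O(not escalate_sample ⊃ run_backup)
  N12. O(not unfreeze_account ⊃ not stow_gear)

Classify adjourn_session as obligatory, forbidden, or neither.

Obligatory

By case analysis on not retain_badge: premise 6 gives O(not retain_badge ⊃ stow_gear) and premise 4 gives O(retain_badge ⊃ stow_gear), so O(stow_gear) either way.
Premise 12, O(not unfreeze_account ⊃ not stow_gear), contraposes to O(stow_gear ⊃ unfreeze_account); with O(stow_gear) we get O(unfreeze_account).
The contrapositive of premise 8 (O(not record_invoice ⊃ not unfreeze_account)) is O(unfreeze_account ⊃ record_invoice), and O(unfreeze_account) is already established, so O(record_invoice).
The contrapositive of premise 5 (O(not run_backup ⊃ not record_invoice)) is O(record_invoice ⊃ run_backup), and O(record_invoice) is already established, so O(run_backup).
Applying K to premise 1 (O(run_backup ⊃ adjourn_session)) and O(run_backup) yields O(adjourn_session).
Premises 2, 3, 7, 9, 10, 11 do not contribute to this derivation.
Hence adjourn_session is obligatory.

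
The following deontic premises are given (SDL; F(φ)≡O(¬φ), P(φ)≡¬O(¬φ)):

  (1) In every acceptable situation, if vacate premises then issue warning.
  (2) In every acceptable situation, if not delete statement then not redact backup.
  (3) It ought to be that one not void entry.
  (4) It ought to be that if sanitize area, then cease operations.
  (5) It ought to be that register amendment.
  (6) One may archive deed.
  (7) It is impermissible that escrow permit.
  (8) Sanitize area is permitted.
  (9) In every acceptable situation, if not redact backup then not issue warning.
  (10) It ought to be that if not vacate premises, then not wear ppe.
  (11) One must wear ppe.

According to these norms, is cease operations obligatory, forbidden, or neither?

Premise 4 is O(sanitize_area → cease_operations), but O(sanitize_area) is not derivable from the premises (the permission P(sanitize_area) asserts only ¬O(¬sanitize_area), not O(sanitize_area)), so it does not yield O(cease_operations).
No premise or chain of K-axiom applications forces O(cease_operations), and none forces O(¬cease_operations). So cease_operations is neither obligatory nor forbidden under these norms.

Neither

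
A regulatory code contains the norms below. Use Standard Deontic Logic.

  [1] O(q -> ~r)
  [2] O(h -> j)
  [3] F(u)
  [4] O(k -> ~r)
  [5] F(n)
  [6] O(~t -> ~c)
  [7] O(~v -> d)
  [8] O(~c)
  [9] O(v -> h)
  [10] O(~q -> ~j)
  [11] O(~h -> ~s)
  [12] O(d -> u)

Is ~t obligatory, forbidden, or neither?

Premise 6 is O(~t -> ~c); even if O(~c) held, inferring O(~t) would be affirming the consequent — invalid.
No premise or chain of K-axiom applications forces O(~t), and none forces O(t). So ~t is neither obligatory nor forbidden under these norms.

Neither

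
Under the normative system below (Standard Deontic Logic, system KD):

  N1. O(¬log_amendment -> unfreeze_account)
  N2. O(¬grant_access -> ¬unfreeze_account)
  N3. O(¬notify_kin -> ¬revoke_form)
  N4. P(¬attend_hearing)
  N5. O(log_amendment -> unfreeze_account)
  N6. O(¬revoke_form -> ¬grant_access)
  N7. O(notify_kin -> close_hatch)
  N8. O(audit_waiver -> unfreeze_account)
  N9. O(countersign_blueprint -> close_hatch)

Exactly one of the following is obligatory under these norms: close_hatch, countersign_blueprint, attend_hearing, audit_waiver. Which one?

close_hatch

By case analysis on log_amendment: premise 5 gives O(log_amendment -> unfreeze_account) and premise 1 gives O(¬log_amendment -> unfreeze_account), so O(unfreeze_account) either way.
The contrapositive of premise 2 (O(¬grant_access -> ¬unfreeze_account)) is O(unfreeze_account -> grant_access), and O(unfreeze_account) is already established, so O(grant_access).
Premise 6 is O(¬revoke_form -> ¬grant_access); contrapositively O(grant_access -> revoke_form). Since O(grant_access) holds, K gives O(revoke_form).
The contrapositive of premise 3 (O(¬notify_kin -> ¬revoke_form)) is O(revoke_form -> notify_kin), and O(revoke_form) is already established, so O(notify_kin).
With premise 7, O(notify_kin -> close_hatch), the K-axiom yields O(close_hatch).
So O(close_hatch) holds — close_hatch is obligatory. None of the other listed options is made obligatory by any chain of premises.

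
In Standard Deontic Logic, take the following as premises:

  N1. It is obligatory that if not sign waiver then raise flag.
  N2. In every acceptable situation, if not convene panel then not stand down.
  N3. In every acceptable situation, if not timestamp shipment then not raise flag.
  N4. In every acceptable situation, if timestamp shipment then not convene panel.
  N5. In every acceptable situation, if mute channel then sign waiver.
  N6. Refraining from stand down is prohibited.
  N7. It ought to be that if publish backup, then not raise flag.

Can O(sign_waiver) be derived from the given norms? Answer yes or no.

Yes

Premise 6 is F(¬stand_down), i.e. O(stand_down).
Premise 2, O(¬convene_panel → ¬stand_down), contraposes to O(stand_down → convene_panel); with O(stand_down) we get O(convene_panel).
The contrapositive of premise 4 (O(timestamp_shipment → ¬convene_panel)) is O(convene_panel → ¬timestamp_shipment), and O(convene_panel) is already established, so O(¬timestamp_shipment).
With premise 3, O(¬timestamp_shipment → ¬raise_flag), the K-axiom yields O(¬raise_flag).
Premise 1 is O(¬sign_waiver → raise_flag); contrapositively O(¬raise_flag → sign_waiver). Since O(¬raise_flag) holds, K gives O(sign_waiver).
Premises 5, 7 do not contribute to this derivation.
So O(sign_waiver) follows.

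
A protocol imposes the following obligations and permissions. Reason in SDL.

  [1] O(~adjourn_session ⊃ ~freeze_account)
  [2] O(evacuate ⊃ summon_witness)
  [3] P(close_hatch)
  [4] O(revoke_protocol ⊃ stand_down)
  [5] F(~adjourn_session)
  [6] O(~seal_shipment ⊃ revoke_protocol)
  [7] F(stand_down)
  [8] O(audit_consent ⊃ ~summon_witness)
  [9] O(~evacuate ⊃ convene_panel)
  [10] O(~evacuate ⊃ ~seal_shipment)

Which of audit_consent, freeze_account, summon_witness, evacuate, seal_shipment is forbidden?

Premise 7 is F(stand_down), i.e. O(~stand_down).
Premise 4 is O(revoke_protocol ⊃ stand_down); contrapositively O(~stand_down ⊃ ~revoke_protocol). Since O(~stand_down) holds, K gives O(~revoke_protocol).
Premise 6, O(~seal_shipment ⊃ revoke_protocol), contraposes to O(~revoke_protocol ⊃ seal_shipment); with O(~revoke_protocol) we get O(seal_shipment).
Premise 10, O(~evacuate ⊃ ~seal_shipment), contraposes to O(seal_shipment ⊃ evacuate); with O(seal_shipment) we get O(evacuate).
Premise 2 is O(evacuate ⊃ summon_witness); since O(evacuate), deontic closure gives O(summon_witness).
The contrapositive of premise 8 (O(audit_consent ⊃ ~summon_witness)) is O(summon_witness ⊃ ~audit_consent), and O(summon_witness) is already established, so O(~audit_consent).
So O(~audit_consent) holds, i.e. audit_consent is forbidden. None of the other listed options is forbidden under the premises.

audit_consent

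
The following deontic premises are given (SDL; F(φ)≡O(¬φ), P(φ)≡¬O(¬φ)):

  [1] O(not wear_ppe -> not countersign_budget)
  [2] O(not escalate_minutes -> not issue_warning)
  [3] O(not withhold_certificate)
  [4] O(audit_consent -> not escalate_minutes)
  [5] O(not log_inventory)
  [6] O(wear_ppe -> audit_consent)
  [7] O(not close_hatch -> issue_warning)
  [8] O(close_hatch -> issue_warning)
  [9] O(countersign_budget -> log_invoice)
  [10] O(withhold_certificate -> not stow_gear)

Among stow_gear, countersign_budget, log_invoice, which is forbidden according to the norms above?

countersign_budget

Premises 8 and 7 are O(close_hatch -> issue_warning) and O(not close_hatch -> issue_warning); every ideal world satisfies close_hatch or not close_hatch, so in either case issue_warning holds — hence O(issue_warning).
The contrapositive of premise 2 (O(not escalate_minutes -> not issue_warning)) is O(issue_warning -> escalate_minutes), and O(issue_warning) is already established, so O(escalate_minutes).
Premise 4, O(audit_consent -> not escalate_minutes), contraposes to O(escalate_minutes -> not audit_consent); with O(escalate_minutes) we get O(not audit_consent).
Premise 6 is O(wear_ppe -> audit_consent); contrapositively O(not audit_consent -> not wear_ppe). Since O(not audit_consent) holds, K gives O(not wear_ppe).
With premise 1, O(not wear_ppe -> not countersign_budget), the K-axiom yields O(not countersign_budget).
So O(not countersign_budget) holds, i.e. countersign_budget is forbidden. None of the other listed options is forbidden under the premises.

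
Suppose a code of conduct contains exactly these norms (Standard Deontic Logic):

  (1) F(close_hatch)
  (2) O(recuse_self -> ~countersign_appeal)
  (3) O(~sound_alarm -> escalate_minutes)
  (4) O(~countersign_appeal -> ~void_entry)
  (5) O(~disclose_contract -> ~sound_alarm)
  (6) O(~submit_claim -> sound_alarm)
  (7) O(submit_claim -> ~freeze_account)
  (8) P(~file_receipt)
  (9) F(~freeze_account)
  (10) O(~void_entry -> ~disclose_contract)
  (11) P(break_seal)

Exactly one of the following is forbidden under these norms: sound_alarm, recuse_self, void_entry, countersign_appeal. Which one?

Premise 9, F(~freeze_account), is equivalent to O(freeze_account).
The contrapositive of premise 7 (O(submit_claim -> ~freeze_account)) is O(freeze_account -> ~submit_claim), and O(freeze_account) is already established, so O(~submit_claim).
With premise 6, O(~submit_claim -> sound_alarm), the K-axiom yields O(sound_alarm).
The contrapositive of premise 5 (O(~disclose_contract -> ~sound_alarm)) is O(sound_alarm -> disclose_contract), and O(sound_alarm) is already established, so O(disclose_contract).
Premise 10 is O(~void_entry -> ~disclose_contract); contrapositively O(disclose_contract -> void_entry). Since O(disclose_contract) holds, K gives O(void_entry).
Premise 4 is O(~countersign_appeal -> ~void_entry); contrapositively O(void_entry -> countersign_appeal). Since O(void_entry) holds, K gives O(countersign_appeal).
Premise 2 is O(recuse_self -> ~countersign_appeal); contrapositively O(countersign_appeal -> ~recuse_self). Since O(countersign_appeal) holds, K gives O(~recuse_self).
So O(~recuse_self) holds, i.e. recuse_self is forbidden. None of the other listed options is forbidden under the premises.

recuse_self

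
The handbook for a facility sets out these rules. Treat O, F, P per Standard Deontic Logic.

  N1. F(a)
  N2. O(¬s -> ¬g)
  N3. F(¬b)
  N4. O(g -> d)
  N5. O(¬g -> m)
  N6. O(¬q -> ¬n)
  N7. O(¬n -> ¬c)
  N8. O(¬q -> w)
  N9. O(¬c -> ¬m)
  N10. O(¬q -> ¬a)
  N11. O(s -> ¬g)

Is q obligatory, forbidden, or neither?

Premises 11 and 2 cover both cases: O(s -> ¬g) and O(¬s -> ¬g). Since s ∨ ¬s is a tautology, O(¬g) follows.
With premise 5, O(¬g -> m), the K-axiom yields O(m).
Premise 9, O(¬c -> ¬m), contraposes to O(m -> c); with O(m) we get O(c).
Premise 7 is O(¬n -> ¬c); contrapositively O(c -> n). Since O(c) holds, K gives O(n).
Premise 6, O(¬q -> ¬n), contraposes to O(n -> q); with O(n) we get O(q).
Premises 1, 3, 4, 8, 10 do not contribute to this derivation.
Hence q is obligatory.

Obligatory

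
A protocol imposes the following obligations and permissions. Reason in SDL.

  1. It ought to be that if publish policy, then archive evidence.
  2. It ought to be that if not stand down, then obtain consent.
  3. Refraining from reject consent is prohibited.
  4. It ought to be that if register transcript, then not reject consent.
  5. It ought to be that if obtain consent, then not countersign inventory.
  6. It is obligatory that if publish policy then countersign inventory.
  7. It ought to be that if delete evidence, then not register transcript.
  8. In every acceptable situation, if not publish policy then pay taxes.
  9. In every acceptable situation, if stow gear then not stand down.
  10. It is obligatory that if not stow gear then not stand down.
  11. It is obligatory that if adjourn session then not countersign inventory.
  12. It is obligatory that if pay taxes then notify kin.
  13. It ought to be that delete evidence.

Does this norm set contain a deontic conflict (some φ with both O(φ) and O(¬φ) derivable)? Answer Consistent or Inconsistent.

Consistent

Premise 4 is O(register_transcript → ¬reject_consent), but O(register_transcript) is not derivable from the premises, so it does not yield O(¬reject_consent).
So O(¬reject_consent) is not derivable, and the apparent clash with O(reject_consent) does not arise.
A world satisfying every obligation exists (e.g. adjourn_session=false, archive_evidence=false, countersign_inventory=false, delete_evidence=true, notify_kin=true, obtain_consent=true, pay_taxes=true, publish_policy=false, register_transcript=false, reject_consent=true, stand_down=false, stow_gear=false); no atom is both obligatory and forbidden, so the set is consistent.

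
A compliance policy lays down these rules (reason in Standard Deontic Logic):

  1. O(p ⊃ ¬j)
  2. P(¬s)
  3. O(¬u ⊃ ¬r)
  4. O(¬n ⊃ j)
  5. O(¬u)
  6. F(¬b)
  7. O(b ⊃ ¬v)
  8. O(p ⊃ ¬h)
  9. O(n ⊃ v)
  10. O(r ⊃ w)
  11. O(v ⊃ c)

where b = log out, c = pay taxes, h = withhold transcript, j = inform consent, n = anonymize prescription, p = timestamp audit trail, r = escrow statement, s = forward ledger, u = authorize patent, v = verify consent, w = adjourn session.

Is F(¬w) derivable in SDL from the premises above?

No

Premise 10 is O(r ⊃ w), but O(r) is not derivable from the premises, so it does not yield O(w).
No other premise forces O(w). An ideal world satisfying every premise can still have ¬w true, so F(¬w) is not derivable.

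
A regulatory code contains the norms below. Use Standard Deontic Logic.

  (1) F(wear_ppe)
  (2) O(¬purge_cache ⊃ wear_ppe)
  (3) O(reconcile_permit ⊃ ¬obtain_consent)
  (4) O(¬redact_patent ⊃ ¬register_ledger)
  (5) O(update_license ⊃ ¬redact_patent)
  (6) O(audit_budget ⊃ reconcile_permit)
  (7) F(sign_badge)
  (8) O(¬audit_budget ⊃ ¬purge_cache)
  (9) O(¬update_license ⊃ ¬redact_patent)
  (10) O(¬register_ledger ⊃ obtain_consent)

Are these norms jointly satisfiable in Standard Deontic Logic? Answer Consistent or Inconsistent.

Inconsistent

Premises 9 and 5 are O(¬update_license ⊃ ¬redact_patent) and O(update_license ⊃ ¬redact_patent); every ideal world satisfies ¬update_license or update_license, so in either case ¬redact_patent holds — hence O(¬redact_patent).
With premise 4, O(¬redact_patent ⊃ ¬register_ledger), the K-axiom yields O(¬register_ledger).
From O(¬register_ledger) and premise 10, O(¬register_ledger ⊃ obtain_consent), we obtain O(obtain_consent).
Premise 3, O(reconcile_permit ⊃ ¬obtain_consent), contraposes to O(obtain_consent ⊃ ¬reconcile_permit); with O(obtain_consent) we get O(¬reconcile_permit).
Premise 6, O(audit_budget ⊃ reconcile_permit), contraposes to O(¬reconcile_permit ⊃ ¬audit_budget); with O(¬reconcile_permit) we get O(¬audit_budget).
With premise 8, O(¬audit_budget ⊃ ¬purge_cache), the K-axiom yields O(¬purge_cache).
From O(¬purge_cache) and premise 2, O(¬purge_cache ⊃ wear_ppe), we obtain O(wear_ppe).
But premise 1, F(wear_ppe), means O(¬wear_ppe).
We now have both O(wear_ppe) and O(¬wear_ppe) — wear_ppe is simultaneously obligatory and forbidden, violating the D-axiom.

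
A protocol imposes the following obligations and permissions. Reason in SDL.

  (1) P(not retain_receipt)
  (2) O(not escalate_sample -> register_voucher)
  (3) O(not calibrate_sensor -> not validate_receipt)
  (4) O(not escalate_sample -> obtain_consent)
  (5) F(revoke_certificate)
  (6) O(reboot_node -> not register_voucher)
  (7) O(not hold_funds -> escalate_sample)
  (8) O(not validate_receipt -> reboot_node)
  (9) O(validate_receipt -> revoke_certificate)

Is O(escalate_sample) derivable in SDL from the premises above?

Yes

F(revoke_certificate) at premise 5 means O(not revoke_certificate).
The contrapositive of premise 9 (O(validate_receipt -> revoke_certificate)) is O(not revoke_certificate -> not validate_receipt), and O(not revoke_certificate) is already established, so O(not validate_receipt).
With premise 8, O(not validate_receipt -> reboot_node), the K-axiom yields O(reboot_node).
With premise 6, O(reboot_node -> not register_voucher), the K-axiom yields O(not register_voucher).
Premise 2 is O(not escalate_sample -> register_voucher); contrapositively O(not register_voucher -> escalate_sample). Since O(not register_voucher) holds, K gives O(escalate_sample).
Premises 1, 3, 4, 7 do not contribute to this derivation.
So O(escalate_sample) follows.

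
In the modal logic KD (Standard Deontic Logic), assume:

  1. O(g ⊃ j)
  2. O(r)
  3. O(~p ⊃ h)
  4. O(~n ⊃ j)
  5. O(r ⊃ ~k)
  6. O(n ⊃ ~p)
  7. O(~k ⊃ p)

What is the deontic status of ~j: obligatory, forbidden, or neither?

From premise 2 we have O(r).
With premise 5, O(r ⊃ ~k), the K-axiom yields O(~k).
Premise 7 is O(~k ⊃ p); since O(~k), deontic closure gives O(p).
The contrapositive of premise 6 (O(n ⊃ ~p)) is O(p ⊃ ~n), and O(p) is already established, so O(~n).
With premise 4, O(~n ⊃ j), the K-axiom yields O(j).
Premises 1, 3 do not contribute to this derivation.
Thus O(j), which is F(~j): ~j is forbidden.

Forbidden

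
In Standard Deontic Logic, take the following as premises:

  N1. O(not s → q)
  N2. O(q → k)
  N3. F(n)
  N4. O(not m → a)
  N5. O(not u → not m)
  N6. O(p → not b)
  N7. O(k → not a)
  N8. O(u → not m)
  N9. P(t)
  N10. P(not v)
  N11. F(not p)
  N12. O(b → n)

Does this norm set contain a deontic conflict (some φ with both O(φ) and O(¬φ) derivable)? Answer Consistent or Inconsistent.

Consistent

Premise 12 is O(b → n), but O(b) is not derivable from the premises, so it does not yield O(n).
So O(n) is not derivable, and the apparent clash with O(not n) does not arise.
A world satisfying every obligation exists (e.g. a=true, b=false, k=false, m=false, n=false, p=true, q=false, s=true, t=false, u=false, v=false); no atom is both obligatory and forbidden, so the set is consistent.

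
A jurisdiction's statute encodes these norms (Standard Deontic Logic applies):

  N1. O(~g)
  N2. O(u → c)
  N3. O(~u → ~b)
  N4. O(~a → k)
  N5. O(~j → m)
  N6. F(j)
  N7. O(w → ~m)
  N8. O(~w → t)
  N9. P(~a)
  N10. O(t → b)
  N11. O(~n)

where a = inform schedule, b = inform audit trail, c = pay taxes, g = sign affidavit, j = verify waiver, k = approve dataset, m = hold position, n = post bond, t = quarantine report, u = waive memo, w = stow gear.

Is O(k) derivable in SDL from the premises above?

No

Premise 4 is O(~a → k), but O(~a) is not derivable from the premises (the permission P(~a) asserts only ~O(a), not O(~a)), so it does not yield O(k).
No other premise forces O(k). An ideal world satisfying every premise can still have k false, so O(k) is not derivable.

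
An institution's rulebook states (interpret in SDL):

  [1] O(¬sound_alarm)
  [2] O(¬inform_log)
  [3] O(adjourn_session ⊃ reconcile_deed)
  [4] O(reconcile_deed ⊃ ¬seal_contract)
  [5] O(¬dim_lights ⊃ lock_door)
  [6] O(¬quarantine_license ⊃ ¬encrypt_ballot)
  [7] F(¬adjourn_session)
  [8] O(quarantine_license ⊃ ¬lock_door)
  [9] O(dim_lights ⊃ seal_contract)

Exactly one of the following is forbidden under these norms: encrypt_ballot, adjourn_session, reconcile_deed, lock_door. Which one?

Premise 7, F(¬adjourn_session), is equivalent to O(adjourn_session).
From O(adjourn_session) and premise 3, O(adjourn_session ⊃ reconcile_deed), we obtain O(reconcile_deed).
With premise 4, O(reconcile_deed ⊃ ¬seal_contract), the K-axiom yields O(¬seal_contract).
Premise 9, O(dim_lights ⊃ seal_contract), contraposes to O(¬seal_contract ⊃ ¬dim_lights); with O(¬seal_contract) we get O(¬dim_lights).
Applying K to premise 5 (O(¬dim_lights ⊃ lock_door)) and O(¬dim_lights) yields O(lock_door).
Premise 8, O(quarantine_license ⊃ ¬lock_door), contraposes to O(lock_door ⊃ ¬quarantine_license); with O(lock_door) we get O(¬quarantine_license).
From O(¬quarantine_license) and premise 6, O(¬quarantine_license ⊃ ¬encrypt_ballot), we obtain O(¬encrypt_ballot).
So O(¬encrypt_ballot) holds, i.e. encrypt_ballot is forbidden. None of the other listed options is forbidden under the premises.

encrypt_ballot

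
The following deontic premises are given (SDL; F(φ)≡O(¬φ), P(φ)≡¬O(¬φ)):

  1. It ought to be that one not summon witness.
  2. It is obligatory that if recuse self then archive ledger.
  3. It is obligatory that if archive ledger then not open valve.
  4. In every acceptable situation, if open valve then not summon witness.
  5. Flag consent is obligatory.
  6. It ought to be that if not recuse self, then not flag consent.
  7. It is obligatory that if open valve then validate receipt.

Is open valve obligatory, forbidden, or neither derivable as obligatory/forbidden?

Forbidden

From premise 5 we have O(flag_consent).
The contrapositive of premise 6 (O(¬recuse_self → ¬flag_consent)) is O(flag_consent → recuse_self), and O(flag_consent) is already established, so O(recuse_self).
From O(recuse_self) and premise 2, O(recuse_self → archive_ledger), we obtain O(archive_ledger).
From O(archive_ledger) and premise 3, O(archive_ledger → ¬open_valve), we obtain O(¬open_valve).
Premises 1, 4, 7 do not contribute to this derivation.
Thus O(¬open_valve), which is F(open_valve): open_valve is forbidden.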